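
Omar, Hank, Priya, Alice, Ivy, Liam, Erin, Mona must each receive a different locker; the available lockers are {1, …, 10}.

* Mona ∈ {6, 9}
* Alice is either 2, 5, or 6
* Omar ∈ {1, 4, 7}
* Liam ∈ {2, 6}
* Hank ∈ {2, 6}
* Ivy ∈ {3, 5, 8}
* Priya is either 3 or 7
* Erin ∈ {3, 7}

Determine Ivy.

The 2 variables Hank and Liam are confined to {2, 6}, which locks those values in; drop them from Alice, Mona.
Alice has just one choice, so Alice = 5. Strike 5 from Ivy.
Mona must be 9 (only option left).
The 2 variables Priya and Erin are confined to {3, 7}, which locks those values in; drop them from Omar, Ivy.
So Ivy = 8.

8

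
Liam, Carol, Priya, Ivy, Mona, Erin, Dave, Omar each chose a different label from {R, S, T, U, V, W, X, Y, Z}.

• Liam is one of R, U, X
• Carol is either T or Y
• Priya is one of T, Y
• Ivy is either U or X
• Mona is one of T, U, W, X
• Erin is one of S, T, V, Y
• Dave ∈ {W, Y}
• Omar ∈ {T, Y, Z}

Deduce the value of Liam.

R

Carol and Priya share exactly the 2 values {T, Y}; by pigeonhole those values go to them, so strike T, Y from Mona, Erin, Dave, Omar.
Dave must be W (only option left). Strike W from Mona.
Omar's domain is down to {Z}, so Omar = Z.
Ivy and Mona share exactly the 2 values {U, X}; by pigeonhole those values go to them, so strike U, X from Liam.
So Liam = R.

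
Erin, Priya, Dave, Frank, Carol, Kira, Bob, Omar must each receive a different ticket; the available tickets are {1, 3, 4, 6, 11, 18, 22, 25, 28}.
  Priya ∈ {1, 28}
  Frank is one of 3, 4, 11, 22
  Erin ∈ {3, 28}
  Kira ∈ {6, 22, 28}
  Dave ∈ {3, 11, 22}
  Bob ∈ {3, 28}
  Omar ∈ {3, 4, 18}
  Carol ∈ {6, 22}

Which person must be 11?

The 8 variables draw from only 8 values {1, 3, 4, 6, 11, 18, 22, 28}, so each is used; only Priya can be 1, hence Priya = 1.
The 7 still-open variables draw from only 7 values {3, 4, 6, 11, 18, 22, 28}, so each is used; only Omar can be 18, hence Omar = 18.
Among the 6 still-open variables, 4 fits only Frank (and all 6 values in {3, 4, 6, 11, 22, 28} must be used), so Frank = 4.
The 5 still-open variables together cover exactly {3, 6, 11, 22, 28} — 5 values for 5 variables — and 11 appears only in Dave's list, so Dave = 11.

Dave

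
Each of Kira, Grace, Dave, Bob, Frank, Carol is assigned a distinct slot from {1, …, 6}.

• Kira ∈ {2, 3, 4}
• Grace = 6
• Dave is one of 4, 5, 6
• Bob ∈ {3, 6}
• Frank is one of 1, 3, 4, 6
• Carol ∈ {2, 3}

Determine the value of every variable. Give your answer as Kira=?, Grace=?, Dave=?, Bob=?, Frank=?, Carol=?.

Kira=4, Grace=6, Dave=5, Bob=3, Frank=1, Carol=2

Grace must be 6 (only option left). Remove 6 from Dave, Bob, Frank.
Bob's domain is down to {3}, so Bob = 3. So Kira, Frank, Carol can't be 3.
Carol must be 2 (only option left). Remove 2 from Kira.
Kira's domain is down to {4}, so Kira = 4. Strike 4 from Dave, Frank.
Dave has just one choice, so Dave = 5.
Frank must be 1 (only option left).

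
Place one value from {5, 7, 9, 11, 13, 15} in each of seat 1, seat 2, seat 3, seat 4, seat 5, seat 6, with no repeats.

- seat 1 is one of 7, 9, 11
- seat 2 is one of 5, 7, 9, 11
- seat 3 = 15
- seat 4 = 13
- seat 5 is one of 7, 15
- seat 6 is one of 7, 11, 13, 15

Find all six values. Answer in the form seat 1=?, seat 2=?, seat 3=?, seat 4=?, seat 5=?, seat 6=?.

seat 1=9, seat 2=5, seat 3=15, seat 4=13, seat 5=7, seat 6=11

seat 3 must be 15 (only option left). Strike 15 from seat 5, seat 6.
That leaves seat 4 = 13. Strike 13 from seat 6.
That leaves seat 5 = 7. Eliminate 7 elsewhere: seat 1, seat 2, seat 6.
seat 6 must be 11 (only option left). Eliminate 11 elsewhere: seat 1, seat 2.
seat 1's domain is down to {9}, so seat 1 = 9. Strike 9 from seat 2.
seat 2 must be 5 (only option left).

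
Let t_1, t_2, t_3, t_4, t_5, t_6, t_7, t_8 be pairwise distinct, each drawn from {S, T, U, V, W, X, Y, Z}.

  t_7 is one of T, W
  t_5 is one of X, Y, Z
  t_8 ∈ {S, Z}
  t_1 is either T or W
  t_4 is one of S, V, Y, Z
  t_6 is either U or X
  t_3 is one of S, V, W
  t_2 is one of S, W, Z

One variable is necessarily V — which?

The 8 variables draw from only 8 values {S, T, U, V, W, X, Y, Z}, so each is used; only t_6 can be U, hence t_6 = U.
Among the 7 still-open variables, X fits only t_5 (and all 7 values in {S, T, V, W, X, Y, Z} must be used), so t_5 = X.
The 6 still-open variables together cover exactly {S, T, V, W, Y, Z} — 6 values for 6 variables — and Y appears only in t_4's list, so t_4 = Y.
Among the 5 still-open variables, V fits only t_3 (and all 5 values in {S, T, V, W, Z} must be used), so t_3 = V.

t_3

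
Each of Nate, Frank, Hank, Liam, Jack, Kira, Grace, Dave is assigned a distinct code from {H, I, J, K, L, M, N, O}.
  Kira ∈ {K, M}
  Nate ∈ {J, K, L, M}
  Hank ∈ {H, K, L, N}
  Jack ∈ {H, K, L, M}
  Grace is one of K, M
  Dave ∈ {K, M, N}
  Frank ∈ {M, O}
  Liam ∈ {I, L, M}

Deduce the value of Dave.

The 8 variables draw from only 8 values {H, I, J, K, L, M, N, O}, so each is used; only Liam can be I, hence Liam = I.
The 7 still-open variables together cover exactly {H, J, K, L, M, N, O} — 7 values for 7 variables — and J appears only in Nate's list, so Nate = J.
Among the 6 still-open variables, O fits only Frank (and all 6 values in {H, K, L, M, N, O} must be used), so Frank = O.
Kira and Grace share exactly the 2 values {K, M}; by pigeonhole those values go to them, so strike K, M from Hank, Jack, Dave.
So Dave = N.

N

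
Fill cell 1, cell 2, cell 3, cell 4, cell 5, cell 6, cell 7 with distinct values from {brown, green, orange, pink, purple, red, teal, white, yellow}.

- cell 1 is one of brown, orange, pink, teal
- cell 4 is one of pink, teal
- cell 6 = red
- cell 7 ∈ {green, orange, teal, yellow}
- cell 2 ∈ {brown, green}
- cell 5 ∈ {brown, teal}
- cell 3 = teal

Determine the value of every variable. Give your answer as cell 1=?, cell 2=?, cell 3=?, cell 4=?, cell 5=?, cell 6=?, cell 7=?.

cell 3 has just one choice, so cell 3 = teal. Eliminate teal elsewhere: cell 1, cell 4, cell 5, cell 7.
cell 4 must be pink (only option left). Strike pink from cell 1.
cell 5 has just one choice, so cell 5 = brown. So cell 1, cell 2 can't be brown.
cell 6 has just one choice, so cell 6 = red.
cell 1's domain is down to {orange}, so cell 1 = orange. Strike orange from cell 7.
cell 2 has just one choice, so cell 2 = green. Eliminate green elsewhere: cell 7.
cell 7's domain is down to {yellow}, so cell 7 = yellow.

cell 1=orange, cell 2=green, cell 3=teal, cell 4=pink, cell 5=brown, cell 6=red, cell 7=yellow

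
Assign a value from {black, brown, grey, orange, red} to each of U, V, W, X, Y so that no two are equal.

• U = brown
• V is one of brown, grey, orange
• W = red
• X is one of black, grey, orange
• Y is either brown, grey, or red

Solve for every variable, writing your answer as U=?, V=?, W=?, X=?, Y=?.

U=brown, V=orange, W=red, X=black, Y=grey

U must be brown (only option left). Strike brown from V, Y.
W's domain is down to {red}, so W = red. Strike red from Y.
Y's domain is down to {grey}, so Y = grey. So V, X can't be grey.
V must be orange (only option left). Eliminate orange elsewhere: X.
X must be black (only option left).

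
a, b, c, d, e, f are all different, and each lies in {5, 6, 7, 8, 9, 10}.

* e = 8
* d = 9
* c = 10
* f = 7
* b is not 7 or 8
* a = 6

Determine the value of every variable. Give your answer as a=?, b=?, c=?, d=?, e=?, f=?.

a=6, b=5, c=10, d=9, e=8, f=7

a's domain is down to {6}, so a = 6. So b can't be 6.
c has just one choice, so c = 10. Strike 10 from b.
d has just one choice, so d = 9. Remove 9 from b.
That leaves e = 8.
f must be 7 (only option left).
b must be 5 (only option left).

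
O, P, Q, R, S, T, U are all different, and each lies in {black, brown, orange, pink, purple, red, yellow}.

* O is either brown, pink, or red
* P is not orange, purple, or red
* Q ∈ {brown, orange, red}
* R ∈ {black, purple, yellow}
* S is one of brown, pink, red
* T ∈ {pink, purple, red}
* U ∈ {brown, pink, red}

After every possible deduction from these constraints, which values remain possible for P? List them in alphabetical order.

black, yellow

Among the 7 variables, orange fits only Q (and all 7 values in {black, brown, orange, pink, purple, red, yellow} must be used), so Q = orange.
O, S, U between them cover only {brown, pink, red} — a naked triple. Remove those values from P, T.
T's domain is down to {purple}, so T = purple. Strike purple from R.
No further eliminations apply; P can still be any of black, yellow.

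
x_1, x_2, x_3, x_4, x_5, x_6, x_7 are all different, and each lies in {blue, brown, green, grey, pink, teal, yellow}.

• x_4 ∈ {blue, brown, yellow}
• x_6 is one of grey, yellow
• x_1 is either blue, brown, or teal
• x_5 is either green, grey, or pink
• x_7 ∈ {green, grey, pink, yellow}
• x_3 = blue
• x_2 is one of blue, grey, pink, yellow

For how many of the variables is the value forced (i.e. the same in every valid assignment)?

3

x_3's domain is down to {blue}, so x_3 = blue. Strike blue from x_1, x_2, x_4.
The 6 still-open variables draw from only 6 values {brown, green, grey, pink, teal, yellow}, so each is used; only x_1 can be teal, hence x_1 = teal.
Among the 5 still-open variables, brown fits only x_4 (and all 5 values in {brown, green, grey, pink, yellow} must be used), so x_4 = brown.
Determined: x_1=teal, x_3=blue, x_4=brown. The other variables each still have more than one consistent value. That makes 3.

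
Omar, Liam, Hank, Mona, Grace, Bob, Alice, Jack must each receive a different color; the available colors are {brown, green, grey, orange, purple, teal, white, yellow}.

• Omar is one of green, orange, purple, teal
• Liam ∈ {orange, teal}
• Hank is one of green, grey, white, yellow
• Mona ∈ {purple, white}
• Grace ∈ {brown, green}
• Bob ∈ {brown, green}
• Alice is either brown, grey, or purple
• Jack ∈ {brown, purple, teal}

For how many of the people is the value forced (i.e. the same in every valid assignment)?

3

Among the 8 variables, yellow fits only Hank (and all 8 values in {brown, green, grey, orange, purple, teal, white, yellow} must be used), so Hank = yellow.
Among the 7 still-open variables, grey fits only Alice (and all 7 values in {brown, green, grey, orange, purple, teal, white} must be used), so Alice = grey.
The 6 still-open variables draw from only 6 values {brown, green, orange, purple, teal, white}, so each is used; only Mona can be white, hence Mona = white.
The 2 variables Grace and Bob are confined to {brown, green}, which locks those values in; drop them from Omar, Jack.
Determined: Hank=yellow, Mona=white, Alice=grey. The other people each still have more than one consistent value. That makes 3.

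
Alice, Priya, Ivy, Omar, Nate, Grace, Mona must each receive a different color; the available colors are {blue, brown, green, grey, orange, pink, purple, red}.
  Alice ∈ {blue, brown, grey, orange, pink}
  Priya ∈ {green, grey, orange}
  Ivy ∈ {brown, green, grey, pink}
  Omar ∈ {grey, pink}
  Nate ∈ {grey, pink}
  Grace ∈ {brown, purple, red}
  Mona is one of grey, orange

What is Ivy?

The 2 variables Omar and Nate are confined to {grey, pink}, which locks those values in; drop them from Alice, Priya, Ivy, Mona.
That leaves Mona = orange. Eliminate orange elsewhere: Alice, Priya.
Priya has just one choice, so Priya = green. Eliminate green elsewhere: Ivy.
So Ivy = brown.

brown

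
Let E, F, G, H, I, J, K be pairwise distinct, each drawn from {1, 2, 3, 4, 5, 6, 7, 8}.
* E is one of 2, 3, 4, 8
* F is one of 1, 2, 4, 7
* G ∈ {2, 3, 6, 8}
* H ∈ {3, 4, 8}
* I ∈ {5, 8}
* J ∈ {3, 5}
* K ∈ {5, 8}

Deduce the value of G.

6

I and K between them cover only {5, 8} — a naked pair. Remove those values from E, G, H, J.
J must be 3 (only option left). Eliminate 3 elsewhere: E, G, H.
H must be 4 (only option left). Eliminate 4 elsewhere: E, F.
E's domain is down to {2}, so E = 2. Strike 2 from F, G.
So G = 6.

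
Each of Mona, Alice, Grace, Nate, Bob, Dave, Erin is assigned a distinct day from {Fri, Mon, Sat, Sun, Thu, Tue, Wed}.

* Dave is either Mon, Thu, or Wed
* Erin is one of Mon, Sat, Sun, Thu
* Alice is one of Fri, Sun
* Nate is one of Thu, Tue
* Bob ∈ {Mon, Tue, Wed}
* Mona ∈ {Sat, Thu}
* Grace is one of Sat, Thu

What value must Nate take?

Tue

The 7 variables draw from only 7 values {Fri, Mon, Sat, Sun, Thu, Tue, Wed}, so each is used; only Alice can be Fri, hence Alice = Fri.
Among the 6 still-open variables, Sun fits only Erin (and all 6 values in {Mon, Sat, Sun, Thu, Tue, Wed} must be used), so Erin = Sun.
Mona and Grace share exactly the 2 values {Sat, Thu}; by pigeonhole those values go to them, so strike Sat, Thu from Nate, Dave.
So Nate = Tue.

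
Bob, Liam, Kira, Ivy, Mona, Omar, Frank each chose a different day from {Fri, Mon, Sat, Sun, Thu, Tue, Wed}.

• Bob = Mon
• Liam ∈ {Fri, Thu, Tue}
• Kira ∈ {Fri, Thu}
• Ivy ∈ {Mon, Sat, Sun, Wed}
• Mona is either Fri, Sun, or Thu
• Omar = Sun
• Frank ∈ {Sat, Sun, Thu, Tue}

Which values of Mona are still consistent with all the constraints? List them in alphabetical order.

Bob has just one choice, so Bob = Mon. So Ivy can't be Mon.
Omar must be Sun (only option left). Eliminate Sun elsewhere: Ivy, Mona, Frank.
Among the 5 still-open variables, Wed fits only Ivy (and all 5 values in {Fri, Sat, Thu, Tue, Wed} must be used), so Ivy = Wed.
Among the 4 still-open variables, Sat fits only Frank (and all 4 values in {Fri, Sat, Thu, Tue} must be used), so Frank = Sat.
The 3 still-open variables draw from only 3 values {Fri, Thu, Tue}, so each is used; only Liam can be Tue, hence Liam = Tue.
No further eliminations apply; Mona can still be any of Fri, Thu.

Fri, Thu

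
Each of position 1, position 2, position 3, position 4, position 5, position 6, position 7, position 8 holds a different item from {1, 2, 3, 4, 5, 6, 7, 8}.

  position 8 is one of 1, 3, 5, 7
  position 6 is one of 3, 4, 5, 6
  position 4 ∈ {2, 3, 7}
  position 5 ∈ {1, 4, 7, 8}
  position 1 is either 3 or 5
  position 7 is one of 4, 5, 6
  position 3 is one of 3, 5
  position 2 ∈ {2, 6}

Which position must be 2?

The 8 variables draw from only 8 values {1, 2, 3, 4, 5, 6, 7, 8}, so each is used; only position 5 can be 8, hence position 5 = 8.
The 7 still-open variables together cover exactly {1, 2, 3, 4, 5, 6, 7} — 7 values for 7 variables — and 1 appears only in position 8's list, so position 8 = 1.
The 6 still-open variables together cover exactly {2, 3, 4, 5, 6, 7} — 6 values for 6 variables — and 7 appears only in position 4's list, so position 4 = 7.
The 5 still-open variables draw from only 5 values {2, 3, 4, 5, 6}, so each is used; only position 2 can be 2, hence position 2 = 2.

position 2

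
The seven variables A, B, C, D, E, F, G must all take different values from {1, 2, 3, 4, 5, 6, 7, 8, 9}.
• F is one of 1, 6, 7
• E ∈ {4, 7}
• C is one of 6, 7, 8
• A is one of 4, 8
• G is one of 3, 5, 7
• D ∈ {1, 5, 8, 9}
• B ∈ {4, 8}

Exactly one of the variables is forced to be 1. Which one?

F

The 2 variables A and B are confined to {4, 8}, which locks those values in; drop them from C, D, E.
E must be 7 (only option left). Eliminate 7 elsewhere: C, F, G.
C has just one choice, so C = 6. Remove 6 from F.
So 1 goes to F.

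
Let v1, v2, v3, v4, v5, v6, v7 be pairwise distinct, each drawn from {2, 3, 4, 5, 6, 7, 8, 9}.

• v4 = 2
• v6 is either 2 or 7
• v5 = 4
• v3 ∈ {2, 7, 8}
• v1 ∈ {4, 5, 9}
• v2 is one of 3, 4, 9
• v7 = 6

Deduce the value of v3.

8

v4 has just one choice, so v4 = 2. Remove 2 from v3, v6.
v5 must be 4 (only option left). Strike 4 from v1, v2.
v6 has just one choice, so v6 = 7. Eliminate 7 elsewhere: v3.
So v3 = 8.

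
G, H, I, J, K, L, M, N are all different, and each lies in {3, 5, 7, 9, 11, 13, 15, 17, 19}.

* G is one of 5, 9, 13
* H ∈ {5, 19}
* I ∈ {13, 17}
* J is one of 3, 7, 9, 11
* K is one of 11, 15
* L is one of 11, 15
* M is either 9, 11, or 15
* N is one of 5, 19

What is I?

17

H and N share exactly the 2 values {5, 19}; by pigeonhole those values go to them, so strike 5, 19 from G.
The 2 variables K and L are confined to {11, 15}, which locks those values in; drop them from J, M.
M must be 9 (only option left). Strike 9 from G, J.
G's domain is down to {13}, so G = 13. Remove 13 from I.
So I = 17.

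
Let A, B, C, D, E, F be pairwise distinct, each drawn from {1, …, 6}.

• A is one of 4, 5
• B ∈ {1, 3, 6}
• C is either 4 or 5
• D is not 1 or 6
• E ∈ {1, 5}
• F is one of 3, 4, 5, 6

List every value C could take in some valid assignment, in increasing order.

4, 5

The 6 variables together cover exactly {1, 2, 3, 4, 5, 6} — 6 values for 6 variables — and 2 appears only in D's list, so D = 2.
A and C share exactly the 2 values {4, 5}; by pigeonhole those values go to them, so strike 4, 5 from E, F.
E's domain is down to {1}, so E = 1. Strike 1 from B.
No further eliminations apply; C can still be any of 4, 5.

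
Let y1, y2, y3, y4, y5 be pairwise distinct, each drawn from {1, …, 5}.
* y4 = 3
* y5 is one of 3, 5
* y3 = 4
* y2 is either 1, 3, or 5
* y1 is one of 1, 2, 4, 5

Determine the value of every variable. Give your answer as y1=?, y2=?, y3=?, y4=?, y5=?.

y3 has just one choice, so y3 = 4. Remove 4 from y1.
y4 must be 3 (only option left). So y2, y5 can't be 3.
y5 must be 5 (only option left). So y1, y2 can't be 5.
That leaves y2 = 1. Strike 1 from y1.
y1's domain is down to {2}, so y1 = 2.

y1=2, y2=1, y3=4, y4=3, y5=5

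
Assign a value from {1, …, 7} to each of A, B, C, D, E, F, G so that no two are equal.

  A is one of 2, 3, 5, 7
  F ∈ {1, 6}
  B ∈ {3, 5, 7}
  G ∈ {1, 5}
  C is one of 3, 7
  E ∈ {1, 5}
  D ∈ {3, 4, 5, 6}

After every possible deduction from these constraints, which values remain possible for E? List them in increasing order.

1, 5

Among the 7 variables, 2 fits only A (and all 7 values in {1, 2, 3, 4, 5, 6, 7} must be used), so A = 2.
Among the 6 still-open variables, 4 fits only D (and all 6 values in {1, 3, 4, 5, 6, 7} must be used), so D = 4.
The 5 still-open variables together cover exactly {1, 3, 5, 6, 7} — 5 values for 5 variables — and 6 appears only in F's list, so F = 6.
E and G between them cover only {1, 5} — a naked pair. Remove those values from B.
No further eliminations apply; E can still be any of 1, 5.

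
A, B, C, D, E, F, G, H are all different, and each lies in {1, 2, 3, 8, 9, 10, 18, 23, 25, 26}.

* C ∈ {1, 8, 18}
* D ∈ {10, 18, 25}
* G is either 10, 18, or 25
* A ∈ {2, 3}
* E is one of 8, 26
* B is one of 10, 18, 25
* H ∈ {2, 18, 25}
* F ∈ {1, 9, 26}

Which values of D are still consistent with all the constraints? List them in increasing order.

10, 18, 25

The 3 variables B, D, G are confined to {10, 18, 25}, which locks those values in; drop them from C, H.
H's domain is down to {2}, so H = 2. Remove 2 from A.
A's domain is down to {3}, so A = 3.
No further eliminations apply; D can still be any of 10, 18, 25.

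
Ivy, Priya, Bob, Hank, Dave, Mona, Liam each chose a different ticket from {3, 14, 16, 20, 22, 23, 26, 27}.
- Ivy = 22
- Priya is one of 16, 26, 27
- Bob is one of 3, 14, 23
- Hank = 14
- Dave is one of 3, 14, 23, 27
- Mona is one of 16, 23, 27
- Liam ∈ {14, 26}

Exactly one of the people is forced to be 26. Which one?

Ivy must be 22 (only option left).
That leaves Hank = 14. Strike 14 from Bob, Dave, Liam.
So 26 goes to Liam.

Liam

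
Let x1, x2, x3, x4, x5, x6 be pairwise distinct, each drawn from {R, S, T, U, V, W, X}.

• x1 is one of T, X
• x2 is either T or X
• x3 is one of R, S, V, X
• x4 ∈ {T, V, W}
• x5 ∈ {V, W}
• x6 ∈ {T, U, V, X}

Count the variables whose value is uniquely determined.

1

x1 and x2 share exactly the 2 values {T, X}; by pigeonhole those values go to them, so strike T, X from x3, x4, x6.
x4 and x5 share exactly the 2 values {V, W}; by pigeonhole those values go to them, so strike V, W from x3, x6.
x6 must be U (only option left).
Determined: x6=U. The other variables each still have more than one consistent value. That makes 1.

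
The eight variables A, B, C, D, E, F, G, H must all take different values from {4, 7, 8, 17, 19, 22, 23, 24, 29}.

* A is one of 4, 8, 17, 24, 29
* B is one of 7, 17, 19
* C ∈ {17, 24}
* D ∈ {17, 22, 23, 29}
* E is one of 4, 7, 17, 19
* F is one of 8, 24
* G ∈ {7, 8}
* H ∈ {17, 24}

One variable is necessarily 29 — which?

The 2 variables C and H are confined to {17, 24}, which locks those values in; drop them from A, B, D, E, F.
F has just one choice, so F = 8. Eliminate 8 elsewhere: A, G.
G must be 7 (only option left). Eliminate 7 elsewhere: B, E.
That leaves B = 19. Remove 19 from E.
E's domain is down to {4}, so E = 4. Remove 4 from A.
So 29 goes to A.

A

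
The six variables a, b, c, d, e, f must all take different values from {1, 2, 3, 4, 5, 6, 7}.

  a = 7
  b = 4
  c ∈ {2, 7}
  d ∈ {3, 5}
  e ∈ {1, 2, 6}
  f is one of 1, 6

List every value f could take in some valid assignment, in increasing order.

a's domain is down to {7}, so a = 7. Remove 7 from c.
b has just one choice, so b = 4.
c's domain is down to {2}, so c = 2. Remove 2 from e.
No further eliminations apply; f can still be any of 1, 6.

1, 6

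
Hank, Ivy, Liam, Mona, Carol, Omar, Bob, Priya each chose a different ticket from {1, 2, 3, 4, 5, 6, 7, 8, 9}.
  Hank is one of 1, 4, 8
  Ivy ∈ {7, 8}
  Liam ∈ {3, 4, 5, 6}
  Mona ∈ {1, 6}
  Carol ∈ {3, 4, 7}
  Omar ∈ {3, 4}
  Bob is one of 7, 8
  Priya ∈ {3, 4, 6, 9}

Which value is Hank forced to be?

The 8 variables draw from only 8 values {1, 3, 4, 5, 6, 7, 8, 9}, so each is used; only Liam can be 5, hence Liam = 5.
The 7 still-open variables together cover exactly {1, 3, 4, 6, 7, 8, 9} — 7 values for 7 variables — and 9 appears only in Priya's list, so Priya = 9.
The 6 still-open variables draw from only 6 values {1, 3, 4, 6, 7, 8}, so each is used; only Mona can be 6, hence Mona = 6.
The 5 still-open variables together cover exactly {1, 3, 4, 7, 8} — 5 values for 5 variables — and 1 appears only in Hank's list, so Hank = 1.

1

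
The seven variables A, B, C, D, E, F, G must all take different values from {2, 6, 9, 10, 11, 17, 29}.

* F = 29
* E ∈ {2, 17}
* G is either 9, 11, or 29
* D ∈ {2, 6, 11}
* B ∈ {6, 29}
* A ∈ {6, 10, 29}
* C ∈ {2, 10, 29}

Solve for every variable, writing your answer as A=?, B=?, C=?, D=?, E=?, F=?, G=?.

F's domain is down to {29}, so F = 29. So A, B, C, G can't be 29.
B must be 6 (only option left). So A, D can't be 6.
That leaves A = 10. So C can't be 10.
C has just one choice, so C = 2. Strike 2 from D, E.
D's domain is down to {11}, so D = 11. Eliminate 11 elsewhere: G.
E has just one choice, so E = 17.
G has just one choice, so G = 9.

A=10, B=6, C=2, D=11, E=17, F=29, G=9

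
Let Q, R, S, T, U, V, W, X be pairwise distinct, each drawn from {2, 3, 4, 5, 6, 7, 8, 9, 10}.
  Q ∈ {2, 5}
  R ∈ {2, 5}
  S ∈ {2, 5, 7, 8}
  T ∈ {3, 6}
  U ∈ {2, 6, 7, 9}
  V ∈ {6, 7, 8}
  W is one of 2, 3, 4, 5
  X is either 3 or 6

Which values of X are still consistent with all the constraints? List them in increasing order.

The 8 variables draw from only 8 values {2, 3, 4, 5, 6, 7, 8, 9}, so each is used; only W can be 4, hence W = 4.
Among the 7 still-open variables, 9 fits only U (and all 7 values in {2, 3, 5, 6, 7, 8, 9} must be used), so U = 9.
The 2 variables Q and R are confined to {2, 5}, which locks those values in; drop them from S.
The 2 variables T and X are confined to {3, 6}, which locks those values in; drop them from V.
No further eliminations apply; X can still be any of 3, 6.

3, 6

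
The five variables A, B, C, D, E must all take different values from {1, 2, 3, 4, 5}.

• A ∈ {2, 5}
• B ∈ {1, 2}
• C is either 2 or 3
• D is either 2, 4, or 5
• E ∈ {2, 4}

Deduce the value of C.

The 5 variables draw from only 5 values {1, 2, 3, 4, 5}, so each is used; only B can be 1, hence B = 1.
The 4 still-open variables draw from only 4 values {2, 3, 4, 5}, so each is used; only C can be 3, hence C = 3.

3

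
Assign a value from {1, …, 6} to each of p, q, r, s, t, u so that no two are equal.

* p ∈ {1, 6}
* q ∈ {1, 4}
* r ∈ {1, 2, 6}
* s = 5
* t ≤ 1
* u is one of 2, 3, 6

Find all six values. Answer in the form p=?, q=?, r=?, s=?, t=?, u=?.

p=6, q=4, r=2, s=5, t=1, u=3

s's domain is down to {5}, so s = 5.
t has just one choice, so t = 1. Remove 1 from p, q, r.
p has just one choice, so p = 6. Eliminate 6 elsewhere: r, u.
That leaves q = 4.
That leaves r = 2. Remove 2 from u.
u must be 3 (only option left).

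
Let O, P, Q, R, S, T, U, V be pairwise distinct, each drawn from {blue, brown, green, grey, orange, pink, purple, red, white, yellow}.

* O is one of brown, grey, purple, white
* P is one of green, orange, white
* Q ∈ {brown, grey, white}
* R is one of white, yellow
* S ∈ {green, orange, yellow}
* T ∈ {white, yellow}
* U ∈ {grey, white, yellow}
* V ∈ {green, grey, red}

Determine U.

The 8 variables draw from only 8 values {brown, green, grey, orange, purple, red, white, yellow}, so each is used; only O can be purple, hence O = purple.
The 7 still-open variables draw from only 7 values {brown, green, grey, orange, red, white, yellow}, so each is used; only Q can be brown, hence Q = brown.
The 6 still-open variables draw from only 6 values {green, grey, orange, red, white, yellow}, so each is used; only V can be red, hence V = red.
Among the 5 still-open variables, grey fits only U (and all 5 values in {green, grey, orange, white, yellow} must be used), so U = grey.

grey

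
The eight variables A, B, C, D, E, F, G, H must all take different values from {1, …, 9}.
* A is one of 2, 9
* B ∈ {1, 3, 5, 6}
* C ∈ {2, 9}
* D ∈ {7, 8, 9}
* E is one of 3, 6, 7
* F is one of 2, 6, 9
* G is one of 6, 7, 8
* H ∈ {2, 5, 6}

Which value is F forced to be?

The 8 variables together cover exactly {1, 2, 3, 5, 6, 7, 8, 9} — 8 values for 8 variables — and 1 appears only in B's list, so B = 1.
The 7 still-open variables together cover exactly {2, 3, 5, 6, 7, 8, 9} — 7 values for 7 variables — and 3 appears only in E's list, so E = 3.
The 6 still-open variables draw from only 6 values {2, 5, 6, 7, 8, 9}, so each is used; only H can be 5, hence H = 5.
A and C between them cover only {2, 9} — a naked pair. Remove those values from D, F.
So F = 6.

6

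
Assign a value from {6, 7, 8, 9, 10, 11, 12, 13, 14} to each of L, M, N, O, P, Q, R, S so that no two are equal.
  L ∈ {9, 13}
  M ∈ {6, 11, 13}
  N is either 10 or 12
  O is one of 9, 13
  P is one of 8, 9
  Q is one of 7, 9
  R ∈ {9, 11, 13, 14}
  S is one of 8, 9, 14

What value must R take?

L and O between them cover only {9, 13} — a naked pair. Remove those values from M, P, Q, R, S.
P's domain is down to {8}, so P = 8. Strike 8 from S.
That leaves Q = 7.
That leaves S = 14. So R can't be 14.
So R = 11.

11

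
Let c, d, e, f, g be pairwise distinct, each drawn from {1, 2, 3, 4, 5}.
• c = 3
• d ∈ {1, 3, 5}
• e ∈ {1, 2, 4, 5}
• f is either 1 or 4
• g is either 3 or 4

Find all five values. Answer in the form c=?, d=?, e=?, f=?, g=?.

c=3, d=5, e=2, f=1, g=4

c must be 3 (only option left). Strike 3 from d, g.
That leaves g = 4. Remove 4 from e, f.
f must be 1 (only option left). Remove 1 from d, e.
d must be 5 (only option left). Strike 5 from e.
e must be 2 (only option left).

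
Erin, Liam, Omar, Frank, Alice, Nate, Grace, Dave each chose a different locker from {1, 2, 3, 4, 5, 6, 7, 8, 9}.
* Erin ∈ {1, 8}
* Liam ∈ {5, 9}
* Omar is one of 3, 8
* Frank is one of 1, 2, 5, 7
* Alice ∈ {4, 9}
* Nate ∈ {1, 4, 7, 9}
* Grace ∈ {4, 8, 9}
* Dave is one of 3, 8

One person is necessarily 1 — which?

Erin

Among the 8 variables, 2 fits only Frank (and all 8 values in {1, 2, 3, 4, 5, 7, 8, 9} must be used), so Frank = 2.
Among the 7 still-open variables, 5 fits only Liam (and all 7 values in {1, 3, 4, 5, 7, 8, 9} must be used), so Liam = 5.
The 6 still-open variables draw from only 6 values {1, 3, 4, 7, 8, 9}, so each is used; only Nate can be 7, hence Nate = 7.
The 5 still-open variables together cover exactly {1, 3, 4, 8, 9} — 5 values for 5 variables — and 1 appears only in Erin's list, so Erin = 1.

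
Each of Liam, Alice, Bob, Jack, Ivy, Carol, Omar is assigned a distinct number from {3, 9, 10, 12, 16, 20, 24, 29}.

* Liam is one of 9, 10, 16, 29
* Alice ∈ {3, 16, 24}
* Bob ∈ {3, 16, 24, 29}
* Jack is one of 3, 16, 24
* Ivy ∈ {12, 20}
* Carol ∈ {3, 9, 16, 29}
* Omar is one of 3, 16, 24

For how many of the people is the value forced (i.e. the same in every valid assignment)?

3

Alice, Jack, Omar share exactly the 3 values {3, 16, 24}; by pigeonhole those values go to them, so strike 3, 16, 24 from Liam, Bob, Carol.
That leaves Bob = 29. Strike 29 from Liam, Carol.
Carol must be 9 (only option left). Eliminate 9 elsewhere: Liam.
Liam must be 10 (only option left).
Determined: Liam=10, Bob=29, Carol=9. The other people each still have more than one consistent value. That makes 3.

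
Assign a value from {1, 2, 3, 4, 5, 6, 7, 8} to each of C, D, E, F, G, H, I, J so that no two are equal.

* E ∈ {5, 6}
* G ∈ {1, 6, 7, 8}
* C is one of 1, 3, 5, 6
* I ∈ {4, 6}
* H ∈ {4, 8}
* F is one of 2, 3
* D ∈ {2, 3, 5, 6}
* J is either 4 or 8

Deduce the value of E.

Among the 8 variables, 7 fits only G (and all 8 values in {1, 2, 3, 4, 5, 6, 7, 8} must be used), so G = 7.
The 7 still-open variables together cover exactly {1, 2, 3, 4, 5, 6, 8} — 7 values for 7 variables — and 1 appears only in C's list, so C = 1.
H and J share exactly the 2 values {4, 8}; by pigeonhole those values go to them, so strike 4, 8 from I.
I has just one choice, so I = 6. Eliminate 6 elsewhere: D, E.
So E = 5.

5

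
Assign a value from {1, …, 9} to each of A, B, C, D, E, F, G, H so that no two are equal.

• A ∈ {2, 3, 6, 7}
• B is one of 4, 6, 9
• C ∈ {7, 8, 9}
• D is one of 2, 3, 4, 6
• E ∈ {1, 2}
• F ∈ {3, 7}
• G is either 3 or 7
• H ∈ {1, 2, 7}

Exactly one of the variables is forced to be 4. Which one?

D

Among the 8 variables, 8 fits only C (and all 8 values in {1, 2, 3, 4, 6, 7, 8, 9} must be used), so C = 8.
Among the 7 still-open variables, 9 fits only B (and all 7 values in {1, 2, 3, 4, 6, 7, 9} must be used), so B = 9.
Among the 6 still-open variables, 4 fits only D (and all 6 values in {1, 2, 3, 4, 6, 7} must be used), so D = 4.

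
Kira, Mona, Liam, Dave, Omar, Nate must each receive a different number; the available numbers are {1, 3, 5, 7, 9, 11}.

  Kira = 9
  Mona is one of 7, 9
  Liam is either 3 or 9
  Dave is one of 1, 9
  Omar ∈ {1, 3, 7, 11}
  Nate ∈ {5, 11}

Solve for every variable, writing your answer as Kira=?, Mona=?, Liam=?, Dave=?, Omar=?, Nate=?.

Kira=9, Mona=7, Liam=3, Dave=1, Omar=11, Nate=5

Kira must be 9 (only option left). Eliminate 9 elsewhere: Mona, Liam, Dave.
Mona must be 7 (only option left). Eliminate 7 elsewhere: Omar.
That leaves Liam = 3. Strike 3 from Omar.
Dave must be 1 (only option left). So Omar can't be 1.
That leaves Omar = 11. So Nate can't be 11.
That leaves Nate = 5.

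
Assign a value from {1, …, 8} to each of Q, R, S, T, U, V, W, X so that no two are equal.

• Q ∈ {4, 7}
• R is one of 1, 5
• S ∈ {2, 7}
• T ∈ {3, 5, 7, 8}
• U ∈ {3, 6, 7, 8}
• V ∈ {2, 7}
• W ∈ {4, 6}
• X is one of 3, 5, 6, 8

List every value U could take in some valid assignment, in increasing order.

The 8 variables draw from only 8 values {1, 2, 3, 4, 5, 6, 7, 8}, so each is used; only R can be 1, hence R = 1.
The 2 variables S and V are confined to {2, 7}, which locks those values in; drop them from Q, T, U.
Q has just one choice, so Q = 4. Strike 4 from W.
W has just one choice, so W = 6. Remove 6 from U, X.
No further eliminations apply; U can still be any of 3, 8.

3, 8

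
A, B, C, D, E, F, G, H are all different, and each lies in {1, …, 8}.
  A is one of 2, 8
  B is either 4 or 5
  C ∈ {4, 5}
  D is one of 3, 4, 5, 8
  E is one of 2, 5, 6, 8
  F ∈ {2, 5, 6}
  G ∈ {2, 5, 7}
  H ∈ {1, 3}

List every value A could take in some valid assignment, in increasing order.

The 8 variables together cover exactly {1, 2, 3, 4, 5, 6, 7, 8} — 8 values for 8 variables — and 1 appears only in H's list, so H = 1.
The 7 still-open variables together cover exactly {2, 3, 4, 5, 6, 7, 8} — 7 values for 7 variables — and 3 appears only in D's list, so D = 3.
The 6 still-open variables draw from only 6 values {2, 4, 5, 6, 7, 8}, so each is used; only G can be 7, hence G = 7.
The 2 variables B and C are confined to {4, 5}, which locks those values in; drop them from E, F.
No further eliminations apply; A can still be any of 2, 8.

2, 8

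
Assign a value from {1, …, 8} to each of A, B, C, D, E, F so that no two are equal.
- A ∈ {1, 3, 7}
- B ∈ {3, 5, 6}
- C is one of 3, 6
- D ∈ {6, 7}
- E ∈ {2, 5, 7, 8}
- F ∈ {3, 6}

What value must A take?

C and F between them cover only {3, 6} — a naked pair. Remove those values from A, B, D.
B must be 5 (only option left). So E can't be 5.
D's domain is down to {7}, so D = 7. Strike 7 from A, E.
So A = 1.

1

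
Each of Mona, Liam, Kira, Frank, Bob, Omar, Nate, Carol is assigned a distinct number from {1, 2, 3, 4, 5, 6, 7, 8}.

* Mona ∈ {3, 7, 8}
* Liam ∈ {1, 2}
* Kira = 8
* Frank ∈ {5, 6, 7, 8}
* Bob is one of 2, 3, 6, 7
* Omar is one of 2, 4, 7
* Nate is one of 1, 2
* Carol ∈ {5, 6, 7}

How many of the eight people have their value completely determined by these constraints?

2

Kira must be 8 (only option left). So Mona, Frank can't be 8.
The 7 still-open variables draw from only 7 values {1, 2, 3, 4, 5, 6, 7}, so each is used; only Omar can be 4, hence Omar = 4.
Liam and Nate share exactly the 2 values {1, 2}; by pigeonhole those values go to them, so strike 1, 2 from Bob.
Determined: Kira=8, Omar=4. The other people each still have more than one consistent value. That makes 2.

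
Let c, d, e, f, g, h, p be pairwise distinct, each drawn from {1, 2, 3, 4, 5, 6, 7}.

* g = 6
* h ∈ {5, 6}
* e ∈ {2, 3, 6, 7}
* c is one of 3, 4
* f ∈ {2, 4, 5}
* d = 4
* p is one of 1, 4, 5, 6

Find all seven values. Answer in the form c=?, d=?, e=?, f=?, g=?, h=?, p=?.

d's domain is down to {4}, so d = 4. Eliminate 4 elsewhere: c, f, p.
g's domain is down to {6}, so g = 6. So e, h, p can't be 6.
h must be 5 (only option left). Strike 5 from f, p.
p must be 1 (only option left).
That leaves c = 3. So e can't be 3.
f has just one choice, so f = 2. Strike 2 from e.
e's domain is down to {7}, so e = 7.

c=3, d=4, e=7, f=2, g=6, h=5, p=1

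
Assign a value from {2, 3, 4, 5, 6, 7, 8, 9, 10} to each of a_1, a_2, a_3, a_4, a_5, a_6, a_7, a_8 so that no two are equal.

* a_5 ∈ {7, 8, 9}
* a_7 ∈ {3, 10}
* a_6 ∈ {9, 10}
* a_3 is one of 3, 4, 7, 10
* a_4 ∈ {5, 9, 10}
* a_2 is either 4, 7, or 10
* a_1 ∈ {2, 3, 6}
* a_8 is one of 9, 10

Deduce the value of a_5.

The 2 variables a_6 and a_8 are confined to {9, 10}, which locks those values in; drop them from a_2, a_3, a_4, a_5, a_7.
That leaves a_4 = 5.
That leaves a_7 = 3. So a_1, a_3 can't be 3.
a_2 and a_3 share exactly the 2 values {4, 7}; by pigeonhole those values go to them, so strike 4, 7 from a_5.
So a_5 = 8.

8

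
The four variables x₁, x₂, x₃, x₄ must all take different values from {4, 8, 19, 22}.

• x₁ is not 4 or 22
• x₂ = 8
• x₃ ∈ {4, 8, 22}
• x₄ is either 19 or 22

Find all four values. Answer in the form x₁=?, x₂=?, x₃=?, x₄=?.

x₁=19, x₂=8, x₃=4, x₄=22

x₂ has just one choice, so x₂ = 8. Remove 8 from x₁, x₃.
x₁ must be 19 (only option left). Strike 19 from x₄.
x₄ has just one choice, so x₄ = 22. So x₃ can't be 22.
x₃ must be 4 (only option left).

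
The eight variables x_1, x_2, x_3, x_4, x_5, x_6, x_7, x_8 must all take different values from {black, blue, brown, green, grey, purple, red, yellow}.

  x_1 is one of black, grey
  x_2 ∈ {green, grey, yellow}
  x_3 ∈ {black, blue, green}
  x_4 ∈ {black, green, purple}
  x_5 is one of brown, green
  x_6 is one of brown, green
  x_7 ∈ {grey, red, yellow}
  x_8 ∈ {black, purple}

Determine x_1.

grey

The 8 variables draw from only 8 values {black, blue, brown, green, grey, purple, red, yellow}, so each is used; only x_3 can be blue, hence x_3 = blue.
The 7 still-open variables draw from only 7 values {black, brown, green, grey, purple, red, yellow}, so each is used; only x_7 can be red, hence x_7 = red.
The 6 still-open variables draw from only 6 values {black, brown, green, grey, purple, yellow}, so each is used; only x_2 can be yellow, hence x_2 = yellow.
The 5 still-open variables draw from only 5 values {black, brown, green, grey, purple}, so each is used; only x_1 can be grey, hence x_1 = grey.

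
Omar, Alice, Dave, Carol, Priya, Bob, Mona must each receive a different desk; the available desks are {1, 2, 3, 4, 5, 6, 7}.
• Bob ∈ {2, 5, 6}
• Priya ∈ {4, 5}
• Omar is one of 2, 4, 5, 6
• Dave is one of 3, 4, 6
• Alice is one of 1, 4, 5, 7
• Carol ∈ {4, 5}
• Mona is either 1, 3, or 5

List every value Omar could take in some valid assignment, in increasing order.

The 7 variables together cover exactly {1, 2, 3, 4, 5, 6, 7} — 7 values for 7 variables — and 7 appears only in Alice's list, so Alice = 7.
Among the 6 still-open variables, 1 fits only Mona (and all 6 values in {1, 2, 3, 4, 5, 6} must be used), so Mona = 1.
The 5 still-open variables draw from only 5 values {2, 3, 4, 5, 6}, so each is used; only Dave can be 3, hence Dave = 3.
The 2 variables Carol and Priya are confined to {4, 5}, which locks those values in; drop them from Omar, Bob.
No further eliminations apply; Omar can still be any of 2, 6.

2, 6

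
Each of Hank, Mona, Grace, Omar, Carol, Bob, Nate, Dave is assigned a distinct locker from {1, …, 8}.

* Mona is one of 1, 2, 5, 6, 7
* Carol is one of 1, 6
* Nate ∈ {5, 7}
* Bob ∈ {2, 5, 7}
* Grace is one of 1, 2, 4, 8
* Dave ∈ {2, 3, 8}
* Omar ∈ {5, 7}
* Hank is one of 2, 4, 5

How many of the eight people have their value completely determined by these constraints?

The 8 variables draw from only 8 values {1, 2, 3, 4, 5, 6, 7, 8}, so each is used; only Dave can be 3, hence Dave = 3.
Among the 7 still-open variables, 8 fits only Grace (and all 7 values in {1, 2, 4, 5, 6, 7, 8} must be used), so Grace = 8.
The 6 still-open variables draw from only 6 values {1, 2, 4, 5, 6, 7}, so each is used; only Hank can be 4, hence Hank = 4.
Omar and Nate between them cover only {5, 7} — a naked pair. Remove those values from Mona, Bob.
Bob's domain is down to {2}, so Bob = 2. Remove 2 from Mona.
Determined: Hank=4, Grace=8, Bob=2, Dave=3. The other people each still have more than one consistent value. That makes 4.

4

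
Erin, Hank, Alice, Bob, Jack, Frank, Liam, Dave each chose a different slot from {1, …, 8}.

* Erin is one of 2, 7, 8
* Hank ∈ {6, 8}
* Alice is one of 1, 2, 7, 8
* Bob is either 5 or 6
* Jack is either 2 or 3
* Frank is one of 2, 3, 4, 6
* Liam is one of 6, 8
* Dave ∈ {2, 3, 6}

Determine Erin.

7

The 8 variables draw from only 8 values {1, 2, 3, 4, 5, 6, 7, 8}, so each is used; only Alice can be 1, hence Alice = 1.
The 7 still-open variables together cover exactly {2, 3, 4, 5, 6, 7, 8} — 7 values for 7 variables — and 4 appears only in Frank's list, so Frank = 4.
The 6 still-open variables draw from only 6 values {2, 3, 5, 6, 7, 8}, so each is used; only Bob can be 5, hence Bob = 5.
Among the 5 still-open variables, 7 fits only Erin (and all 5 values in {2, 3, 6, 7, 8} must be used), so Erin = 7.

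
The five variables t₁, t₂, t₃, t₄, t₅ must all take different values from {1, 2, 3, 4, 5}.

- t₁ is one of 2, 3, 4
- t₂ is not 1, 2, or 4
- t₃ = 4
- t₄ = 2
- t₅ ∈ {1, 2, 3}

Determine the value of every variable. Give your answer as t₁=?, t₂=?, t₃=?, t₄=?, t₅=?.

t₃'s domain is down to {4}, so t₃ = 4. So t₁ can't be 4.
That leaves t₄ = 2. Remove 2 from t₁, t₅.
t₁ has just one choice, so t₁ = 3. Eliminate 3 elsewhere: t₂, t₅.
t₂ has just one choice, so t₂ = 5.
t₅ has just one choice, so t₅ = 1.

t₁=3, t₂=5, t₃=4, t₄=2, t₅=1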